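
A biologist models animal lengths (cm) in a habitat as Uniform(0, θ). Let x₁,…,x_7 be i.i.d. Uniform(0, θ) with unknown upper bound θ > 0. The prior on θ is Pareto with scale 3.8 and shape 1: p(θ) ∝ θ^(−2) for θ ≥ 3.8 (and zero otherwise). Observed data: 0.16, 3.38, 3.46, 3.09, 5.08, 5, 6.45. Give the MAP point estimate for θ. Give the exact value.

The Uniform(0, θ) likelihood is θ^(−n) for θ ≥ max(xᵢ), zero otherwise. Here max(xᵢ) = 6.45.
Posterior ∝ θ^(−2) · θ^(−7) = θ^(−9) on θ ≥ max(3.8, 6.45) = 6.45.
This density is strictly decreasing in θ, so the posterior mode lies at the lower boundary of the support.

θ̂_MAP = 6.45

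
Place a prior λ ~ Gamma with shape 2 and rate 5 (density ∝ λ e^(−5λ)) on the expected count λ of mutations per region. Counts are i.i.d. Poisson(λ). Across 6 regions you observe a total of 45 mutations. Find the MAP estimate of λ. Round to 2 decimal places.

λ̂_MAP = 4.18

Σxᵢ = 45, n = 6.
Posterior ∝ λe^(−5λ) · λ^45e^(−6λ) = λ^46e^(−11λ), i.e. Gamma(shape=47, rate=11).
The mode of a Gamma(a, b) with a ≥ 1 (shape–rate) is (a−1)/b = 46/11 ≈ 4.18.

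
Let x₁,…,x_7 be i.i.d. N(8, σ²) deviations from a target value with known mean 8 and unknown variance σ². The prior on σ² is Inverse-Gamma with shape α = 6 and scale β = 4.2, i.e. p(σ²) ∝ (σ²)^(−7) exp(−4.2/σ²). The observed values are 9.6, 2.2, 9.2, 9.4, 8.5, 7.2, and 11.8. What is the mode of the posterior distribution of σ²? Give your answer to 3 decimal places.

Sum of squared deviations about the known mean: SS = (9.6−8)² + (2.2−8)² + (9.2−8)² + (9.4−8)² + (8.5−8)² + (7.2−8)² + (11.8−8)² = 54.93.
The Normal likelihood contributes (σ²)^(−n/2) exp(−SS/(2σ²)), so the posterior is Inverse-Gamma(α + n/2, β + SS/2) = Inverse-Gamma(9.5, 31.665).
The mode of Inverse-Gamma(a, b) is b/(a+1) = 31.665/10.5 ≈ 3.016.

σ̂²_MAP = 3.016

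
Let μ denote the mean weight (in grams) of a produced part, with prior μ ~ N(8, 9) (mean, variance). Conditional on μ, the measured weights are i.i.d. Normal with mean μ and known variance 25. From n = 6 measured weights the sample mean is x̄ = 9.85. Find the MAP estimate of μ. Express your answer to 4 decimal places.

μ̂_MAP = 9.2646

n = 6, x̄ = 9.85.
For a Normal prior and Normal likelihood with known variance, the posterior is Normal; its mode equals its mean, the precision-weighted average.
Prior precision 1/σ₀² = 1/9; data precision n/σ² = 6/25 = 0.24.
μ̂ = ((1/9)·8 + 0.24·9.85) / (1/9 + 0.24) = (7319/2250)/(79/225) = 7319/790 ≈ 9.2646.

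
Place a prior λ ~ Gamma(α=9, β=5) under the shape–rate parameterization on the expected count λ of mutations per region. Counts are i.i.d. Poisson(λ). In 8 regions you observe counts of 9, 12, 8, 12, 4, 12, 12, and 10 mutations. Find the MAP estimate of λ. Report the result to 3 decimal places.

Σxᵢ = 9+12+8+12+4+12+12+10 = 79, with n = 8.
Posterior ∝ λ^8e^(−5λ) · λ^79e^(−8λ) = λ^87e^(−13λ), i.e. Gamma(shape=88, rate=13).
The mode of a Gamma(a, b) with a ≥ 1 (shape–rate) is (a−1)/b = 87/13 ≈ 6.692.

λ̂_MAP = 6.692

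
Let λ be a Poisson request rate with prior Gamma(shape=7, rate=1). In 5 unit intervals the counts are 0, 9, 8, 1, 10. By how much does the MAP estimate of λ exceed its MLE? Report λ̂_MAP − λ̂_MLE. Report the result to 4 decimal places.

MAP − MLE = 0.0667

Σxᵢ = 28. Posterior is Gamma(35, 6); MAP = (35−1)/6 = 34/6 ≈ 5.66667.
MLE = x̄ = 28/5 ≈ 5.60000.
Difference = 34/6 − 28/5 = 1/15 ≈ 0.0667.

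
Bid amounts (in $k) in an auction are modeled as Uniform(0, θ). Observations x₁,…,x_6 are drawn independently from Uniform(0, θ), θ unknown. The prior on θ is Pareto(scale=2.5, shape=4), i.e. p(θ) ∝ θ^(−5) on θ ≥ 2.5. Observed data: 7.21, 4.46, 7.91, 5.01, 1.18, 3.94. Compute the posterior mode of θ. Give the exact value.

The Uniform(0, θ) likelihood is θ^(−n) for θ ≥ max(xᵢ), zero otherwise. Here max(xᵢ) = 7.91.
Posterior ∝ θ^(−5) · θ^(−6) = θ^(−11) on θ ≥ max(2.5, 7.91) = 7.91.
This density is strictly decreasing in θ, so the posterior mode lies at the lower boundary of the support.

θ̂_MAP = 7.91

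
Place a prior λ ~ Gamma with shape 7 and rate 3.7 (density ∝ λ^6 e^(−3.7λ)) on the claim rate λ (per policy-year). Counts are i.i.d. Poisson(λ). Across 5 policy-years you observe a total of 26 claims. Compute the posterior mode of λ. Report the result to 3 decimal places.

λ̂_MAP = 3.678

Σxᵢ = 26, n = 5.
Posterior ∝ λ^6e^(−3.7λ) · λ^26e^(−5λ) = λ^32e^(−8.7λ), i.e. Gamma(shape=33, rate=8.7).
The mode of a Gamma(a, b) with a ≥ 1 (shape–rate) is (a−1)/b = 32/8.7 ≈ 3.678.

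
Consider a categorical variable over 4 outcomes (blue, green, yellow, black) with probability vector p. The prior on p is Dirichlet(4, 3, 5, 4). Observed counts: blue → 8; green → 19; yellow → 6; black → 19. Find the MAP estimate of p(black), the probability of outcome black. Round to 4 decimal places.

MAP estimate of p(black) = 0.3438

The posterior is Dirichlet(αᵢ + nᵢ) = Dirichlet(12, 22, 11, 23).
For a Dirichlet(a₁,…,a_K) with all aᵢ > 1, the mode has j-th component (aⱼ − 1)/(Σaᵢ − K).
Here Σaᵢ = 68 and K = 4, so p(black) = (23 − 1)/(68 − 4) = 22/64 ≈ 0.3438.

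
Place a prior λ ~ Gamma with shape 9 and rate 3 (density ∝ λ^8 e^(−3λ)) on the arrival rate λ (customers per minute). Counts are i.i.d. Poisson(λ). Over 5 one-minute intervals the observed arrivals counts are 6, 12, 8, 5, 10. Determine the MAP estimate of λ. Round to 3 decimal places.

Σxᵢ = 6+12+8+5+10 = 41, with n = 5.
Posterior ∝ λ^8e^(−3λ) · λ^41e^(−5λ) = λ^49e^(−8λ), i.e. Gamma(shape=50, rate=8).
The mode of a Gamma(a, b) with a ≥ 1 (shape–rate) is (a−1)/b = 49/8 ≈ 6.125.

λ̂_MAP = 6.125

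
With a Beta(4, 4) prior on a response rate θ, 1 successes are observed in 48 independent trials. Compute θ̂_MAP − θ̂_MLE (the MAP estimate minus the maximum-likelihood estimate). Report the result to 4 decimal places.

MAP − MLE = 0.0532

Posterior is Beta(5, 51); MAP = (5−1)/(56−2) = 4/54 ≈ 0.07407.
MLE ignores the prior: θ̂_MLE = k/n = 1/48 ≈ 0.02083.
Difference = 4/54 − 1/48 = 23/432 ≈ 0.0532.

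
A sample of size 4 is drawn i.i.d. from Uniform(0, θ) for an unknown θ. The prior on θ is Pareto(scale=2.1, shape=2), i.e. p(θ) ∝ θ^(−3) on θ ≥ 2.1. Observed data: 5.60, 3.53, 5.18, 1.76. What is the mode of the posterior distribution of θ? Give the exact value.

θ̂_MAP = 5.60

The Uniform(0, θ) likelihood is θ^(−n) for θ ≥ max(xᵢ), zero otherwise. Here max(xᵢ) = 5.60.
Posterior ∝ θ^(−3) · θ^(−4) = θ^(−7) on θ ≥ max(2.1, 5.60) = 5.60.
This density is strictly decreasing in θ, so the posterior mode lies at the lower boundary of the support.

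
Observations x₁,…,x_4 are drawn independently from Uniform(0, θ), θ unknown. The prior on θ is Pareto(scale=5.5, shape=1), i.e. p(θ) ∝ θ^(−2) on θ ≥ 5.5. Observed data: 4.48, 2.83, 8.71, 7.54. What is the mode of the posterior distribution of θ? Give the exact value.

θ̂_MAP = 8.71

The Uniform(0, θ) likelihood is θ^(−n) for θ ≥ max(xᵢ), zero otherwise. Here max(xᵢ) = 8.71.
Posterior ∝ θ^(−2) · θ^(−4) = θ^(−6) on θ ≥ max(5.5, 8.71) = 8.71.
This density is strictly decreasing in θ, so the posterior mode lies at the lower boundary of the support.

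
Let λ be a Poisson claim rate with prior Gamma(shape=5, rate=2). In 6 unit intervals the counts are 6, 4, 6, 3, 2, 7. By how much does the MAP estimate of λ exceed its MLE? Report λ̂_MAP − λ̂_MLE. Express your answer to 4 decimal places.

MAP − MLE = -0.6667

Σxᵢ = 28. Posterior is Gamma(33, 8); MAP = (33−1)/8 = 32/8 ≈ 4.00000.
MLE = x̄ = 28/6 ≈ 4.66667.
Difference = 32/8 − 28/6 = -2/3 ≈ -0.6667.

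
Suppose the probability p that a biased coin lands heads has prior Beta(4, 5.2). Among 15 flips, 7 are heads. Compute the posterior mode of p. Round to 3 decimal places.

Prior: Beta(4, 5.2).
Data: 7 successes in 15 trials. The binomial likelihood contributes p^7(1−p)^8, so the posterior is Beta(4+7, 5.2+8) = Beta(11, 13.2).
For Beta(a, b) with a, b > 1 the mode is (a−1)/(a+b−2) = 10/22.2 ≈ 0.450.

p̂_MAP = 0.450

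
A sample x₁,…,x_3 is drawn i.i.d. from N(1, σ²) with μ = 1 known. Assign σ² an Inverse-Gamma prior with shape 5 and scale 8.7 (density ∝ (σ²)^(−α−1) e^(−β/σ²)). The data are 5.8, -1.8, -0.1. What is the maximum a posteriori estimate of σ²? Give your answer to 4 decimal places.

σ̂²_MAP = 3.2993

Sum of squared deviations about the known mean: SS = (5.8−1)² + (-1.8−1)² + (-0.1−1)² = 32.09.
The Normal likelihood contributes (σ²)^(−n/2) exp(−SS/(2σ²)), so the posterior is Inverse-Gamma(α + n/2, β + SS/2) = Inverse-Gamma(6.5, 24.745).
The mode of Inverse-Gamma(a, b) is b/(a+1) = 24.745/7.5 ≈ 3.2993.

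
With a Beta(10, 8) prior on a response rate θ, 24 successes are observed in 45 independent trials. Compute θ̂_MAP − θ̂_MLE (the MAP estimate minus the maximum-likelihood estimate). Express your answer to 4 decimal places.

MAP − MLE = 0.0077

Posterior is Beta(34, 29); MAP = (34−1)/(63−2) = 33/61 ≈ 0.54098.
MLE ignores the prior: θ̂_MLE = k/n = 24/45 ≈ 0.53333.
Difference = 33/61 − 24/45 = 7/915 ≈ 0.0077.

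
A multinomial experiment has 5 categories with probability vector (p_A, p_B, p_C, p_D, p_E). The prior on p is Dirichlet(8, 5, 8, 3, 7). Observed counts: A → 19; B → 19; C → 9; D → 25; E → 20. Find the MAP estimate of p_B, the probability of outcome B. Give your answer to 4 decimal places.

The posterior is Dirichlet(αᵢ + nᵢ) = Dirichlet(27, 24, 17, 28, 27).
For a Dirichlet(a₁,…,a_K) with all aᵢ > 1, the mode has j-th component (aⱼ − 1)/(Σaᵢ − K).
Here Σaᵢ = 123 and K = 5, so p_B = (24 − 1)/(123 − 5) = 23/118 ≈ 0.1949.

MAP estimate of p_B = 0.1949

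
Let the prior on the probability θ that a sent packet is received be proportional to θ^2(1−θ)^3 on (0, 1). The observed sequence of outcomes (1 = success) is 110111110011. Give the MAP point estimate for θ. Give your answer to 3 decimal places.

The prior density ∝ θ^2(1−θ)^3 is the kernel of Beta(3, 4).
Data: 9 successes in 12 trials (from the sequence). The binomial likelihood contributes θ^9(1−θ)^3, so the posterior is Beta(3+9, 4+3) = Beta(12, 7).
For Beta(a, b) with a, b > 1 the mode is (a−1)/(a+b−2) = 11/17 ≈ 0.647.

θ̂_MAP = 0.647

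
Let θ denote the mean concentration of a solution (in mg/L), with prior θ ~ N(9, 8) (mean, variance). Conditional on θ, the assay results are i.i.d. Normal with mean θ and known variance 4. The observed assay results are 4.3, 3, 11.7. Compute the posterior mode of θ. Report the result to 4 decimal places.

n = 3; x̄ = (4.3 + 3 + 11.7)/3 = 19/3 = 19/3 ≈ 6.3333.
For a Normal prior and Normal likelihood with known variance, the posterior is Normal; its mode equals its mean, the precision-weighted average.
Prior precision 1/σ₀² = 1/8 = 0.125; data precision n/σ² = 3/4 = 0.75.
θ̂ = (0.125·9 + 0.75·(19/3)) / (0.125 + 0.75) = 5.875/0.875 = 47/7 ≈ 6.7143.

θ̂_MAP = 6.7143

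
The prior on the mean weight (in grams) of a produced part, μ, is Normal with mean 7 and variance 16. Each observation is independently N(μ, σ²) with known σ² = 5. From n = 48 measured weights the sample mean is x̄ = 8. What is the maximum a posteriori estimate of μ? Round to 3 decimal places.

n = 48, x̄ = 8.
For a Normal prior and Normal likelihood with known variance, the posterior is Normal; its mode equals its mean, the precision-weighted average.
Prior precision 1/σ₀² = 1/16 = 0.0625; data precision n/σ² = 48/5 = 9.6.
μ̂ = (0.0625·7 + 9.6·8) / (0.0625 + 9.6) = 77.2375/9.6625 = 6179/773 ≈ 7.994.

μ̂_MAP = 7.994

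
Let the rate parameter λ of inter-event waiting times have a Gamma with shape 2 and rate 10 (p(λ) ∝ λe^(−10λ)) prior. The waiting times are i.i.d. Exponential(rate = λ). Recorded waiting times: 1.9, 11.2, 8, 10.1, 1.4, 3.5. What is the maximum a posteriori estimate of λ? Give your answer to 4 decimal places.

The Exponential(rate=λ) likelihood is ∝ λ^n e^(−λΣtᵢ). Here n = 6 and Σtᵢ = 1.9 + 11.2 + 8 + 10.1 + 1.4 + 3.5 = 36.1.
Posterior ∝ λe^(−10λ) · λ^6e^(−36.1λ) = λ^7e^(−46.1λ), i.e. Gamma(8, 46.1).
Mode = (a−1)/b = 7/46.1 ≈ 0.1518.

λ̂_MAP = 0.1518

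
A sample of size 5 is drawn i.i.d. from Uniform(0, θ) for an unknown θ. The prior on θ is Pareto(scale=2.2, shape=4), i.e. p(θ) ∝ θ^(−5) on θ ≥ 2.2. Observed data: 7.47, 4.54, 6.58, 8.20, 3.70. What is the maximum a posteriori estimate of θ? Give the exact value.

θ̂_MAP = 8.20

The Uniform(0, θ) likelihood is θ^(−n) for θ ≥ max(xᵢ), zero otherwise. Here max(xᵢ) = 8.20.
Posterior ∝ θ^(−5) · θ^(−5) = θ^(−10) on θ ≥ max(2.2, 8.20) = 8.20.
This density is strictly decreasing in θ, so the posterior mode lies at the lower boundary of the support.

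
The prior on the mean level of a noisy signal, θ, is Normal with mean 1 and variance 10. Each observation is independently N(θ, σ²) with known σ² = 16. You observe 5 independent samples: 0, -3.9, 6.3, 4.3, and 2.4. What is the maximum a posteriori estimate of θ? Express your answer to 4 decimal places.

θ̂_MAP = 1.6212

n = 5; x̄ = (0 + (-3.9) + 6.3 + 4.3 + 2.4)/5 = 9.1/5 = 1.82.
For a Normal prior and Normal likelihood with known variance, the posterior is Normal; its mode equals its mean, the precision-weighted average.
Prior precision 1/σ₀² = 1/10 = 0.1; data precision n/σ² = 5/16 = 0.3125.
θ̂ = (0.1·1 + 0.3125·1.82) / (0.1 + 0.3125) = 0.66875/0.4125 = 107/66 ≈ 1.6212.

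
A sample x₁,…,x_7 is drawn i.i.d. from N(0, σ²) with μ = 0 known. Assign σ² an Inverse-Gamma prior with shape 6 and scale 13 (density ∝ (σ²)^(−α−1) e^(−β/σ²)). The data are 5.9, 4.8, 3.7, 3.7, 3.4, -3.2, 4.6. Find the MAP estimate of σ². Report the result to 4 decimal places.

σ̂²_MAP = 7.3424

Sum of squared deviations about the known mean: SS = (5.9−0)² + (4.8−0)² + (3.7−0)² + (3.7−0)² + (3.4−0)² + (-3.2−0)² + (4.6−0)² = 128.19.
The Normal likelihood contributes (σ²)^(−n/2) exp(−SS/(2σ²)), so the posterior is Inverse-Gamma(α + n/2, β + SS/2) = Inverse-Gamma(9.5, 77.095).
The mode of Inverse-Gamma(a, b) is b/(a+1) = 77.095/10.5 ≈ 7.3424.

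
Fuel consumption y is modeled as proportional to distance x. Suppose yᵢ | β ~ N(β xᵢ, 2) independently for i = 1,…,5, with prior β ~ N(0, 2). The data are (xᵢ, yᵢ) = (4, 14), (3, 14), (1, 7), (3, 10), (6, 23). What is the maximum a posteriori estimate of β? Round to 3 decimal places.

β̂_MAP = 3.792

log p(β | y) = −Σ(yᵢ − βxᵢ)²/(2·2) − β²/(2·2) + const.
Setting the derivative to zero: Σxᵢ(yᵢ − βxᵢ)/2 − β/2 = 0, so β = Σxᵢyᵢ / (Σxᵢ² + σ²/τ²).
Σxᵢyᵢ = 4·14 + 3·14 + 1·7 + 3·10 + 6·23 = 273; Σxᵢ² = 71; σ²/τ² = 1.
β̂_MAP = 273 / (71 + 1) = 273/72 ≈ 3.792.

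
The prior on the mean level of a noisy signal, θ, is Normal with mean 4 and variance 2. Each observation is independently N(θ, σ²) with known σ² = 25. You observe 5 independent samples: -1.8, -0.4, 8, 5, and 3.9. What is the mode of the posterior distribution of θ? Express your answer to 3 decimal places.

n = 5; x̄ = ((-1.8) + (-0.4) + 8 + 5 + 3.9)/5 = 14.7/5 = 2.94.
For a Normal prior and Normal likelihood with known variance, the posterior is Normal; its mode equals its mean, the precision-weighted average.
Prior precision 1/σ₀² = 1/2 = 0.5; data precision n/σ² = 5/25 = 0.2.
θ̂ = (0.5·4 + 0.2·2.94) / (0.5 + 0.2) = 2.588/0.7 = 647/175 ≈ 3.697.

θ̂_MAP = 3.697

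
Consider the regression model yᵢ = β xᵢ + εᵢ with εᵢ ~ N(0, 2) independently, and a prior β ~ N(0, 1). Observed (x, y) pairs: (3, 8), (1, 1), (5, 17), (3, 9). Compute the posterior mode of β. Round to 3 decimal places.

β̂_MAP = 2.978

log p(β | y) = −Σ(yᵢ − βxᵢ)²/(2·2) − β²/(2·1) + const.
Setting the derivative to zero: Σxᵢ(yᵢ − βxᵢ)/2 − β/1 = 0, so β = Σxᵢyᵢ / (Σxᵢ² + σ²/τ²).
Σxᵢyᵢ = 3·8 + 1·1 + 5·17 + 3·9 = 137; Σxᵢ² = 44; σ²/τ² = 2.
β̂_MAP = 137 / (44 + 2) = 137/46 ≈ 2.978.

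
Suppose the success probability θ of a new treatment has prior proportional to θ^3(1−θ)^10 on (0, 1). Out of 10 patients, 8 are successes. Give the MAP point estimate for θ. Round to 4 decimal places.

The prior density ∝ θ^3(1−θ)^10 is the kernel of Beta(4, 11).
Data: 8 successes in 10 trials. The binomial likelihood contributes θ^8(1−θ)^2, so the posterior is Beta(4+8, 11+2) = Beta(12, 13).
For Beta(a, b) with a, b > 1 the mode is (a−1)/(a+b−2) = 11/23 ≈ 0.4783.

θ̂_MAP = 0.4783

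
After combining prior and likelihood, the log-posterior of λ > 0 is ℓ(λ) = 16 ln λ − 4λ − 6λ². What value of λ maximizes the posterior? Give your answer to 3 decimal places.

λ̂_MAP = 1.000

ℓ'(λ) = 16/λ − 4 − 12λ. Setting this to zero and multiplying by λ: 12λ² + 4λ − 16 = 0.
λ = (−4 + √(4² + 4·12·16)) / (2·12) = (−4 + √784) / 24 = (−4 + 28)/24 = 1.
ℓ''(λ) = −16/λ² − 12 < 0, confirming a maximum.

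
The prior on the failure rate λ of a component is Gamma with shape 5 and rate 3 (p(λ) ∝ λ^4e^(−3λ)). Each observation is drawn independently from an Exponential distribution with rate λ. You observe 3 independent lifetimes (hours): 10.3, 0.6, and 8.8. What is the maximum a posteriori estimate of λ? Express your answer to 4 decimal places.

λ̂_MAP = 0.3084

The Exponential(rate=λ) likelihood is ∝ λ^n e^(−λΣtᵢ). Here n = 3 and Σtᵢ = 10.3 + 0.6 + 8.8 = 19.7.
Posterior ∝ λ^4e^(−3λ) · λ^3e^(−19.7λ) = λ^7e^(−22.7λ), i.e. Gamma(8, 22.7).
Mode = (a−1)/b = 7/22.7 ≈ 0.3084.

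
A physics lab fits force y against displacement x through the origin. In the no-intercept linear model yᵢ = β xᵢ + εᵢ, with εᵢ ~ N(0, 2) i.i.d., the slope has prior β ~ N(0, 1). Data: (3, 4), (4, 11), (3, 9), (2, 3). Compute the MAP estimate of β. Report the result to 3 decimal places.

log p(β | y) = −Σ(yᵢ − βxᵢ)²/(2·2) − β²/(2·1) + const.
Setting the derivative to zero: Σxᵢ(yᵢ − βxᵢ)/2 − β/1 = 0, so β = Σxᵢyᵢ / (Σxᵢ² + σ²/τ²).
Σxᵢyᵢ = 3·4 + 4·11 + 3·9 + 2·3 = 89; Σxᵢ² = 38; σ²/τ² = 2.
β̂_MAP = 89 / (38 + 2) = 89/40 ≈ 2.225.

β̂_MAP = 2.225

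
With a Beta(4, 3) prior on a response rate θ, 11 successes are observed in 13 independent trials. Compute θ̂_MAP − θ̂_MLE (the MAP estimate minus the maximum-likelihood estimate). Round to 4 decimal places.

MAP − MLE = -0.0684

Posterior is Beta(15, 5); MAP = (15−1)/(20−2) = 14/18 ≈ 0.77778.
MLE ignores the prior: θ̂_MLE = k/n = 11/13 ≈ 0.84615.
Difference = 14/18 − 11/13 = -8/117 ≈ -0.0684.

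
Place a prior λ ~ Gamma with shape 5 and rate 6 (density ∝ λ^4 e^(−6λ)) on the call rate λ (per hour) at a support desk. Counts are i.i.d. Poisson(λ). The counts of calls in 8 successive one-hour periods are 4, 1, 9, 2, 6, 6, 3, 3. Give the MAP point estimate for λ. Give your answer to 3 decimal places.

λ̂_MAP = 2.714

Σxᵢ = 4+1+9+2+6+6+3+3 = 34, with n = 8.
Posterior ∝ λ^4e^(−6λ) · λ^34e^(−8λ) = λ^38e^(−14λ), i.e. Gamma(shape=39, rate=14).
The mode of a Gamma(a, b) with a ≥ 1 (shape–rate) is (a−1)/b = 38/14 ≈ 2.714.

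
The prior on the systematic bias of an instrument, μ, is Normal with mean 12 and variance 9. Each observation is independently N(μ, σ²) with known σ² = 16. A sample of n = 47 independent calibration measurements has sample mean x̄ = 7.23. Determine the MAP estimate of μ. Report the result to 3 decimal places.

n = 47, x̄ = 7.23.
For a Normal prior and Normal likelihood with known variance, the posterior is Normal; its mode equals its mean, the precision-weighted average.
Prior precision 1/σ₀² = 1/9; data precision n/σ² = 47/16 = 2.9375.
μ̂ = ((1/9)·12 + 2.9375·7.23) / (1/9 + 2.9375) = (108343/4800)/(439/144) = 325029/43900 ≈ 7.404.

μ̂_MAP = 7.404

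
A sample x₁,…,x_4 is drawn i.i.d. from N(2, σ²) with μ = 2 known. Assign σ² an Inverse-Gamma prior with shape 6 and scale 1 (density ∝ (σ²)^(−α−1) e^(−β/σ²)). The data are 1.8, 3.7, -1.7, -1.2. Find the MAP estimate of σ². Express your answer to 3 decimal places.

Sum of squared deviations about the known mean: SS = (1.8−2)² + (3.7−2)² + (-1.7−2)² + (-1.2−2)² = 26.86.
The Normal likelihood contributes (σ²)^(−n/2) exp(−SS/(2σ²)), so the posterior is Inverse-Gamma(α + n/2, β + SS/2) = Inverse-Gamma(8, 14.43).
The mode of Inverse-Gamma(a, b) is b/(a+1) = 14.43/9 ≈ 1.603.

σ̂²_MAP = 1.603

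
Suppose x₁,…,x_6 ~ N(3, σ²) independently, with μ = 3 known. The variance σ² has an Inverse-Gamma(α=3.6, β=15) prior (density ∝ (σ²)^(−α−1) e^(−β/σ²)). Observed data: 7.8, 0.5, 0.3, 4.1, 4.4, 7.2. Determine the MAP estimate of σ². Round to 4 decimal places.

σ̂²_MAP = 5.7493

Sum of squared deviations about the known mean: SS = (7.8−3)² + (0.5−3)² + (0.3−3)² + (4.1−3)² + (4.4−3)² + (7.2−3)² = 57.39.
The Normal likelihood contributes (σ²)^(−n/2) exp(−SS/(2σ²)), so the posterior is Inverse-Gamma(α + n/2, β + SS/2) = Inverse-Gamma(6.6, 43.695).
The mode of Inverse-Gamma(a, b) is b/(a+1) = 43.695/7.6 ≈ 5.7493.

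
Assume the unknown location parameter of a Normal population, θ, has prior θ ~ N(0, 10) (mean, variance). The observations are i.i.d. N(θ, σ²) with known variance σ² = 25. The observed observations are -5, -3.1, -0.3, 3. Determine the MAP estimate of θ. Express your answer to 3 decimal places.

n = 4; x̄ = ((-5) + (-3.1) + (-0.3) + 3)/4 = -5.4/4 = -1.35.
For a Normal prior and Normal likelihood with known variance, the posterior is Normal; its mode equals its mean, the precision-weighted average.
Prior precision 1/σ₀² = 1/10 = 0.1; data precision n/σ² = 4/25 = 0.16.
θ̂ = (0.1·0 + 0.16·(-1.35)) / (0.1 + 0.16) = (-0.216)/0.26 = -54/65 ≈ -0.831.

θ̂_MAP = -0.831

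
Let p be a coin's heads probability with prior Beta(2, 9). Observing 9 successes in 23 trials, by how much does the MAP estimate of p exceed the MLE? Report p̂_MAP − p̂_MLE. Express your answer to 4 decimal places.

MAP − MLE = -0.0788

Posterior is Beta(11, 23); MAP = (11−1)/(34−2) = 10/32 ≈ 0.31250.
MLE ignores the prior: p̂_MLE = k/n = 9/23 ≈ 0.39130.
Difference = 10/32 − 9/23 = -29/368 ≈ -0.0788.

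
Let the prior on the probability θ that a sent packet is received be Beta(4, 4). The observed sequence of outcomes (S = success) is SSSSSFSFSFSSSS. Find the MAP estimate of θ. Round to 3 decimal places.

θ̂_MAP = 0.700

Prior: Beta(4, 4).
Data: 11 successes in 14 trials (from the sequence). The binomial likelihood contributes θ^11(1−θ)^3, so the posterior is Beta(4+11, 4+3) = Beta(15, 7).
For Beta(a, b) with a, b > 1 the mode is (a−1)/(a+b−2) = 14/20 ≈ 0.700.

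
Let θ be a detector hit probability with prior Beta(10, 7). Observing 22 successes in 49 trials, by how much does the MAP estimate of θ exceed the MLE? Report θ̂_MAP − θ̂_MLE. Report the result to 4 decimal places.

MAP − MLE = 0.0354

Posterior is Beta(32, 34); MAP = (32−1)/(66−2) = 31/64 ≈ 0.48438.
MLE ignores the prior: θ̂_MLE = k/n = 22/49 ≈ 0.44898.
Difference = 31/64 − 22/49 = 111/3136 ≈ 0.0354.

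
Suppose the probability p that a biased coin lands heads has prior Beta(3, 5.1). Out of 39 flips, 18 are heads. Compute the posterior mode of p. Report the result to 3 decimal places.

Prior: Beta(3, 5.1).
Data: 18 successes in 39 trials. The binomial likelihood contributes p^18(1−p)^21, so the posterior is Beta(3+18, 5.1+21) = Beta(21, 26.1).
For Beta(a, b) with a, b > 1 the mode is (a−1)/(a+b−2) = 20/45.1 ≈ 0.443.

p̂_MAP = 0.443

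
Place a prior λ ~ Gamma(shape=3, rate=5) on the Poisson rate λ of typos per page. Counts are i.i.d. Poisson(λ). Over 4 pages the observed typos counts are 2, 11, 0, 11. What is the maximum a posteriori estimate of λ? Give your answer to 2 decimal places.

λ̂_MAP = 2.89

Σxᵢ = 2+11+0+11 = 24, with n = 4.
Posterior ∝ λ^2e^(−5λ) · λ^24e^(−4λ) = λ^26e^(−9λ), i.e. Gamma(shape=27, rate=9).
The mode of a Gamma(a, b) with a ≥ 1 (shape–rate) is (a−1)/b = 26/9 ≈ 2.89.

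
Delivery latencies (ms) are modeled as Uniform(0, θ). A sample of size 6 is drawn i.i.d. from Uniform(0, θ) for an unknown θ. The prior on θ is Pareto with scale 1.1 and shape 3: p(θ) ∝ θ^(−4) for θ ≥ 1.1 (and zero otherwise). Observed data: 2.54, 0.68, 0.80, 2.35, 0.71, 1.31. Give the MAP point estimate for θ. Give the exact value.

The Uniform(0, θ) likelihood is θ^(−n) for θ ≥ max(xᵢ), zero otherwise. Here max(xᵢ) = 2.54.
Posterior ∝ θ^(−4) · θ^(−6) = θ^(−10) on θ ≥ max(1.1, 2.54) = 2.54.
This density is strictly decreasing in θ, so the posterior mode lies at the lower boundary of the support.

θ̂_MAP = 2.54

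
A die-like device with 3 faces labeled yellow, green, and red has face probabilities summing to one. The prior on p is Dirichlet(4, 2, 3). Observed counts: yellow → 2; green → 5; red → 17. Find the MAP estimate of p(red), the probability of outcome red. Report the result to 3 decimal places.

MAP estimate of p(red) = 0.633

The posterior is Dirichlet(αᵢ + nᵢ) = Dirichlet(6, 7, 20).
For a Dirichlet(a₁,…,a_K) with all aᵢ > 1, the mode has j-th component (aⱼ − 1)/(Σaᵢ − K).
Here Σaᵢ = 33 and K = 3, so p(red) = (20 − 1)/(33 − 3) = 19/30 ≈ 0.633.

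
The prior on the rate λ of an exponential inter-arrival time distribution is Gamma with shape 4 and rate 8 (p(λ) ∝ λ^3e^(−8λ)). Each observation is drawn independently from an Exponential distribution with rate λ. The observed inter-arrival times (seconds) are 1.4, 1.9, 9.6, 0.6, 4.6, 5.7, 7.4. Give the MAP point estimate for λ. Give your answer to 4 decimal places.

λ̂_MAP = 0.2551

The Exponential(rate=λ) likelihood is ∝ λ^n e^(−λΣtᵢ). Here n = 7 and Σtᵢ = 1.4 + 1.9 + 9.6 + 0.6 + 4.6 + 5.7 + 7.4 = 31.2.
Posterior ∝ λ^3e^(−8λ) · λ^7e^(−31.2λ) = λ^10e^(−39.2λ), i.e. Gamma(11, 39.2).
Mode = (a−1)/b = 10/39.2 ≈ 0.2551.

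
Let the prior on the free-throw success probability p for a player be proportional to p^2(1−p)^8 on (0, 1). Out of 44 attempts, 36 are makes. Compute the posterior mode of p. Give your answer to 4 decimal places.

The prior density ∝ p^2(1−p)^8 is the kernel of Beta(3, 9).
Data: 36 successes in 44 trials. The binomial likelihood contributes p^36(1−p)^8, so the posterior is Beta(3+36, 9+8) = Beta(39, 17).
For Beta(a, b) with a, b > 1 the mode is (a−1)/(a+b−2) = 38/54 ≈ 0.7037.

p̂_MAP = 0.7037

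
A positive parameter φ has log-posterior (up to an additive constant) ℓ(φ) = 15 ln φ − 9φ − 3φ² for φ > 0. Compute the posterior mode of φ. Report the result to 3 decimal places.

ℓ'(φ) = 15/φ − 9 − 6φ. Setting this to zero and multiplying by φ: 6φ² + 9φ − 15 = 0.
φ = (−9 + √(9² + 4·6·15)) / (2·6) = (−9 + √441) / 12 = (−9 + 21)/12 = 1.
ℓ''(φ) = −15/φ² − 6 < 0, confirming a maximum.

φ̂_MAP = 1.000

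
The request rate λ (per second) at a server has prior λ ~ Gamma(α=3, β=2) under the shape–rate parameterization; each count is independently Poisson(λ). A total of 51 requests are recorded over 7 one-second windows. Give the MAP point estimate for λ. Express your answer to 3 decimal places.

Σxᵢ = 51, n = 7.
Posterior ∝ λ^2e^(−2λ) · λ^51e^(−7λ) = λ^53e^(−9λ), i.e. Gamma(shape=54, rate=9).
The mode of a Gamma(a, b) with a ≥ 1 (shape–rate) is (a−1)/b = 53/9 ≈ 5.889.

λ̂_MAP = 5.889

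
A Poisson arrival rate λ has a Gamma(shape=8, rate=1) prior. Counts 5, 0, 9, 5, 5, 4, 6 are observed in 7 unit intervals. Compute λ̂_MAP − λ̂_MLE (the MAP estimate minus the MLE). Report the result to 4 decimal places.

MAP − MLE = 0.2679

Σxᵢ = 34. Posterior is Gamma(42, 8); MAP = (42−1)/8 = 41/8 ≈ 5.12500.
MLE = x̄ = 34/7 ≈ 4.85714.
Difference = 41/8 − 34/7 = 15/56 ≈ 0.2679.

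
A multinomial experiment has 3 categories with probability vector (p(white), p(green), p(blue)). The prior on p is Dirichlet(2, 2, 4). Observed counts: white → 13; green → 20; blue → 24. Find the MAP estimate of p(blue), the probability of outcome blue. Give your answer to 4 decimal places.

MAP estimate of p(blue) = 0.4355

The posterior is Dirichlet(αᵢ + nᵢ) = Dirichlet(15, 22, 28).
For a Dirichlet(a₁,…,a_K) with all aᵢ > 1, the mode has j-th component (aⱼ − 1)/(Σaᵢ − K).
Here Σaᵢ = 65 and K = 3, so p(blue) = (28 − 1)/(65 − 3) = 27/62 ≈ 0.4355.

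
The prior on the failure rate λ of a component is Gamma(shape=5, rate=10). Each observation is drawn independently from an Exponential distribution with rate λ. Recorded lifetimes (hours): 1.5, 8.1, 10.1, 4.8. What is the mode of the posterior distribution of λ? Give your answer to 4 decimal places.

The Exponential(rate=λ) likelihood is ∝ λ^n e^(−λΣtᵢ). Here n = 4 and Σtᵢ = 1.5 + 8.1 + 10.1 + 4.8 = 24.5.
Posterior ∝ λ^4e^(−10λ) · λ^4e^(−24.5λ) = λ^8e^(−34.5λ), i.e. Gamma(9, 34.5).
Mode = (a−1)/b = 8/34.5 ≈ 0.2319.

λ̂_MAP = 0.2319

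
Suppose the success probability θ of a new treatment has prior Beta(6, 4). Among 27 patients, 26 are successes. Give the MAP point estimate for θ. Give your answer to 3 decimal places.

Prior: Beta(6, 4).
Data: 26 successes in 27 trials. The binomial likelihood contributes θ^26(1−θ)^1, so the posterior is Beta(6+26, 4+1) = Beta(32, 5).
For Beta(a, b) with a, b > 1 the mode is (a−1)/(a+b−2) = 31/35 ≈ 0.886.

θ̂_MAP = 0.886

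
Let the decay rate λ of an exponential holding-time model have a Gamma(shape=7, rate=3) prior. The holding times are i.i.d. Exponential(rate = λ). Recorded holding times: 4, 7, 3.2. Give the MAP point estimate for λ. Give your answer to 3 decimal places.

λ̂_MAP = 0.523

The Exponential(rate=λ) likelihood is ∝ λ^n e^(−λΣtᵢ). Here n = 3 and Σtᵢ = 4 + 7 + 3.2 = 14.2.
Posterior ∝ λ^6e^(−3λ) · λ^3e^(−14.2λ) = λ^9e^(−17.2λ), i.e. Gamma(10, 17.2).
Mode = (a−1)/b = 9/17.2 ≈ 0.523.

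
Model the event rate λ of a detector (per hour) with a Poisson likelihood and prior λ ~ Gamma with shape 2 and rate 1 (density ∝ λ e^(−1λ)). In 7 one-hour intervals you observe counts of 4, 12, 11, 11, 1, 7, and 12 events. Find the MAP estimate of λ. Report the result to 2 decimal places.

λ̂_MAP = 7.38

Σxᵢ = 4+12+11+11+1+7+12 = 58, with n = 7.
Posterior ∝ λe^(−1λ) · λ^58e^(−7λ) = λ^59e^(−8λ), i.e. Gamma(shape=60, rate=8).
The mode of a Gamma(a, b) with a ≥ 1 (shape–rate) is (a−1)/b = 59/8 ≈ 7.38.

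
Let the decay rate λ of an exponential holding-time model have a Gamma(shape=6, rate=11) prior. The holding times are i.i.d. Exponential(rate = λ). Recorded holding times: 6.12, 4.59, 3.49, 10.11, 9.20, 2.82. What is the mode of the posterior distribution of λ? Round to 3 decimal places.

λ̂_MAP = 0.232

The Exponential(rate=λ) likelihood is ∝ λ^n e^(−λΣtᵢ). Here n = 6 and Σtᵢ = 6.12 + 4.59 + 3.49 + 10.11 + 9.20 + 2.82 = 36.33.
Posterior ∝ λ^5e^(−11λ) · λ^6e^(−36.33λ) = λ^11e^(−47.33λ), i.e. Gamma(12, 47.33).
Mode = (a−1)/b = 11/47.33 ≈ 0.232.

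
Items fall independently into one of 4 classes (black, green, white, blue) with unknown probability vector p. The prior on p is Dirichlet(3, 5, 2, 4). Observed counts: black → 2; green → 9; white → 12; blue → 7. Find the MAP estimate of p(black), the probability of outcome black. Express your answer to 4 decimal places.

MAP estimate of p(black) = 0.1000

The posterior is Dirichlet(αᵢ + nᵢ) = Dirichlet(5, 14, 14, 11).
For a Dirichlet(a₁,…,a_K) with all aᵢ > 1, the mode has j-th component (aⱼ − 1)/(Σaᵢ − K).
Here Σaᵢ = 44 and K = 4, so p(black) = (5 − 1)/(44 − 4) = 4/40 ≈ 0.1000.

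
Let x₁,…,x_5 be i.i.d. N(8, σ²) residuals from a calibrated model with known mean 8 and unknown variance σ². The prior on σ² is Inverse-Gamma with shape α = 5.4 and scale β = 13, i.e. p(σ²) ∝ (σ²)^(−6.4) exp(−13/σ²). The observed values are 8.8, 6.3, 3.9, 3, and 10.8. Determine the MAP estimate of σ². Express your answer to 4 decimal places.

σ̂²_MAP = 4.4483

Sum of squared deviations about the known mean: SS = (8.8−8)² + (6.3−8)² + (3.9−8)² + (3−8)² + (10.8−8)² = 53.18.
The Normal likelihood contributes (σ²)^(−n/2) exp(−SS/(2σ²)), so the posterior is Inverse-Gamma(α + n/2, β + SS/2) = Inverse-Gamma(7.9, 39.59).
The mode of Inverse-Gamma(a, b) is b/(a+1) = 39.59/8.9 ≈ 4.4483.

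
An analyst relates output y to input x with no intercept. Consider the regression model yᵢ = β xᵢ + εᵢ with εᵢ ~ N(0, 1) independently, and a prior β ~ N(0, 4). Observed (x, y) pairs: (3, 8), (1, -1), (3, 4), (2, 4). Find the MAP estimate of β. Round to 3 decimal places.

β̂_MAP = 1.849

log p(β | y) = −Σ(yᵢ − βxᵢ)²/(2·1) − β²/(2·4) + const.
Setting the derivative to zero: Σxᵢ(yᵢ − βxᵢ)/1 − β/4 = 0, so β = Σxᵢyᵢ / (Σxᵢ² + σ²/τ²).
Σxᵢyᵢ = 3·8 + 1·(-1) + 3·4 + 2·4 = 43; Σxᵢ² = 23; σ²/τ² = 0.25.
β̂_MAP = 43 / (23 + 0.25) = 43/23.25 ≈ 1.849.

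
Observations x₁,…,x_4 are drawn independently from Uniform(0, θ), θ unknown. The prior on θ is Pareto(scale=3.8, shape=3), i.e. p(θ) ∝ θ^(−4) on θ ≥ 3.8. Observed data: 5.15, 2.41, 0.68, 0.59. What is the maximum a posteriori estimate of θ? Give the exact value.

θ̂_MAP = 5.15

The Uniform(0, θ) likelihood is θ^(−n) for θ ≥ max(xᵢ), zero otherwise. Here max(xᵢ) = 5.15.
Posterior ∝ θ^(−4) · θ^(−4) = θ^(−8) on θ ≥ max(3.8, 5.15) = 5.15.
This density is strictly decreasing in θ, so the posterior mode lies at the lower boundary of the support.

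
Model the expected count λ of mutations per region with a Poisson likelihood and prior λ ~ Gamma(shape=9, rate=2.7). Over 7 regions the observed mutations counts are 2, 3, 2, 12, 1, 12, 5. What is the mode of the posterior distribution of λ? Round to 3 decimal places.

Σxᵢ = 2+3+2+12+1+12+5 = 37, with n = 7.
Posterior ∝ λ^8e^(−2.7λ) · λ^37e^(−7λ) = λ^45e^(−9.7λ), i.e. Gamma(shape=46, rate=9.7).
The mode of a Gamma(a, b) with a ≥ 1 (shape–rate) is (a−1)/b = 45/9.7 ≈ 4.639.

λ̂_MAP = 4.639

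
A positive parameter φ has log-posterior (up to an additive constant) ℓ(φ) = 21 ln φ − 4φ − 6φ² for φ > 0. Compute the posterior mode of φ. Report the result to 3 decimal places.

ℓ'(φ) = 21/φ − 4 − 12φ. Setting this to zero and multiplying by φ: 12φ² + 4φ − 21 = 0.
φ = (−4 + √(4² + 4·12·21)) / (2·12) = (−4 + √1024) / 24 = (−4 + 32)/24 = 7/6.
ℓ''(φ) = −21/φ² − 12 < 0, confirming a maximum.

φ̂_MAP = 1.167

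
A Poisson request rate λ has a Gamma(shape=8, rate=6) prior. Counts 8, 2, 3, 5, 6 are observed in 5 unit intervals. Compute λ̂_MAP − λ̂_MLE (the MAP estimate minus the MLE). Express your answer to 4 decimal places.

Σxᵢ = 24. Posterior is Gamma(32, 11); MAP = (32−1)/11 = 31/11 ≈ 2.81818.
MLE = x̄ = 24/5 ≈ 4.80000.
Difference = 31/11 − 24/5 = -109/55 ≈ -1.9818.

MAP − MLE = -1.9818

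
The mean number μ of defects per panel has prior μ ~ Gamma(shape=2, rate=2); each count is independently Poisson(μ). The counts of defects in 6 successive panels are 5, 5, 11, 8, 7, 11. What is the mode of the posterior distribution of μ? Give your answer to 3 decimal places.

μ̂_MAP = 6.000

Σxᵢ = 5+5+11+8+7+11 = 47, with n = 6.
Posterior ∝ μe^(−2μ) · μ^47e^(−6μ) = μ^48e^(−8μ), i.e. Gamma(shape=49, rate=8).
The mode of a Gamma(a, b) with a ≥ 1 (shape–rate) is (a−1)/b = 48/8 ≈ 6.000.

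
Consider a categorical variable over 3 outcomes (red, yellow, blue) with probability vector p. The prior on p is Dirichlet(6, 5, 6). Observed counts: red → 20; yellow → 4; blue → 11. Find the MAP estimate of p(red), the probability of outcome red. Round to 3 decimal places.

MAP estimate of p(red) = 0.510

The posterior is Dirichlet(αᵢ + nᵢ) = Dirichlet(26, 9, 17).
For a Dirichlet(a₁,…,a_K) with all aᵢ > 1, the mode has j-th component (aⱼ − 1)/(Σaᵢ − K).
Here Σaᵢ = 52 and K = 3, so p(red) = (26 − 1)/(52 − 3) = 25/49 ≈ 0.510.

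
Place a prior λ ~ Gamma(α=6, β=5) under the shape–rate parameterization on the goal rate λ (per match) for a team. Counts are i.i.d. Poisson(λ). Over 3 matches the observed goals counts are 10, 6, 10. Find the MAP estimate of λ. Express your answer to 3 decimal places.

λ̂_MAP = 3.875

Σxᵢ = 10+6+10 = 26, with n = 3.
Posterior ∝ λ^5e^(−5λ) · λ^26e^(−3λ) = λ^31e^(−8λ), i.e. Gamma(shape=32, rate=8).
The mode of a Gamma(a, b) with a ≥ 1 (shape–rate) is (a−1)/b = 31/8 ≈ 3.875.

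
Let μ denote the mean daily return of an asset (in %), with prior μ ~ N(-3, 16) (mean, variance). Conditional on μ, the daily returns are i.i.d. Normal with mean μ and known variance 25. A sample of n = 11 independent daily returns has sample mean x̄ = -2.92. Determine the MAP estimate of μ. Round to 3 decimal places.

n = 11, x̄ = -2.92.
For a Normal prior and Normal likelihood with known variance, the posterior is Normal; its mode equals its mean, the precision-weighted average.
Prior precision 1/σ₀² = 1/16 = 0.0625; data precision n/σ² = 11/25 = 0.44.
μ̂ = (0.0625·(-3) + 0.44·(-2.92)) / (0.0625 + 0.44) = (-1.4723)/0.5025 = -14723/5025 ≈ -2.930.

μ̂_MAP = -2.930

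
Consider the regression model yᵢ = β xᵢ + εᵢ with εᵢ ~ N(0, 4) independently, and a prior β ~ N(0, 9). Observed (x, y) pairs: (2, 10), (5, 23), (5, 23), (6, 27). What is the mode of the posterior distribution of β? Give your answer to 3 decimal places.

β̂_MAP = 4.555

log p(β | y) = −Σ(yᵢ − βxᵢ)²/(2·4) − β²/(2·9) + const.
Setting the derivative to zero: Σxᵢ(yᵢ − βxᵢ)/4 − β/9 = 0, so β = Σxᵢyᵢ / (Σxᵢ² + σ²/τ²).
Σxᵢyᵢ = 2·10 + 5·23 + 5·23 + 6·27 = 412; Σxᵢ² = 90; σ²/τ² = 4/9.
β̂_MAP = 412 / (90 + 4/9) = 412/(814/9) = 1854/407 ≈ 4.555.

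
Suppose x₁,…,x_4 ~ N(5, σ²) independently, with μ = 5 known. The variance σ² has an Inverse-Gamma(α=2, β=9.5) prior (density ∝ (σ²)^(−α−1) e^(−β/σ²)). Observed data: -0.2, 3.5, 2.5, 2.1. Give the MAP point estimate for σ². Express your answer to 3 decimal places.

Sum of squared deviations about the known mean: SS = (-0.2−5)² + (3.5−5)² + (2.5−5)² + (2.1−5)² = 43.95.
The Normal likelihood contributes (σ²)^(−n/2) exp(−SS/(2σ²)), so the posterior is Inverse-Gamma(α + n/2, β + SS/2) = Inverse-Gamma(4, 31.475).
The mode of Inverse-Gamma(a, b) is b/(a+1) = 31.475/5 ≈ 6.295.

σ̂²_MAP = 6.295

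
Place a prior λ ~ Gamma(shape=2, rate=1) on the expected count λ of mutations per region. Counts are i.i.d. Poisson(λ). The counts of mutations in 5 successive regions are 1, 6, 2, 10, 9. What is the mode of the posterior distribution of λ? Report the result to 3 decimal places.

λ̂_MAP = 4.833

Σxᵢ = 1+6+2+10+9 = 28, with n = 5.
Posterior ∝ λe^(−1λ) · λ^28e^(−5λ) = λ^29e^(−6λ), i.e. Gamma(shape=30, rate=6).
The mode of a Gamma(a, b) with a ≥ 1 (shape–rate) is (a−1)/b = 29/6 ≈ 4.833.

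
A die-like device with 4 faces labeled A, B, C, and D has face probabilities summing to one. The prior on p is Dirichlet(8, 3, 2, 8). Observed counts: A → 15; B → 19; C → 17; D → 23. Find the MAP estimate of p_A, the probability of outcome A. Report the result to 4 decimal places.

The posterior is Dirichlet(αᵢ + nᵢ) = Dirichlet(23, 22, 19, 31).
For a Dirichlet(a₁,…,a_K) with all aᵢ > 1, the mode has j-th component (aⱼ − 1)/(Σaᵢ − K).
Here Σaᵢ = 95 and K = 4, so p_A = (23 − 1)/(95 − 4) = 22/91 ≈ 0.2418.

MAP estimate of p_A = 0.2418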